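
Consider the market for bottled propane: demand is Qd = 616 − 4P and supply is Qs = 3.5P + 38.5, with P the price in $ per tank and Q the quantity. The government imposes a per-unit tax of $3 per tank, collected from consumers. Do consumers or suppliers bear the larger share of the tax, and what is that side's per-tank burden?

Suppliers bear the larger share: $1.6 per tank.

Without the tax, 616 − 4P = 3.5P + 38.5 gives 7.5P = 577.5, so P* = $77 and Q* = 308.
With the tax collected from consumers, demand (in seller-price terms) shifts: Qd = 616 − 4(P + 3).
Solving gives Q = 302.4 with consumers paying $78.4 and suppliers receiving $75.4 (the $3 wedge).
Per-tank burden: consumers $1.4, suppliers $1.6.
Suppliers take the larger share because supply is less price-elastic here (demand slope 4 vs supply slope 3.5).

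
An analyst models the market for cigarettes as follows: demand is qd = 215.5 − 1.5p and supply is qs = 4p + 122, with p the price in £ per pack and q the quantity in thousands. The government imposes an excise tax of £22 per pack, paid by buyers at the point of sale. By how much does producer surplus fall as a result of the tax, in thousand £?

Before the tax: set 215.5 − 1.5p = 4p + 122 → p* = £17, q* = 190.
With the tax collected from buyers, demand (in seller-price terms) shifts: qd = 215.5 − 1.5(p + 22).
Solving gives q = 166 with buyers paying £33 and sellers receiving £11 (the £22 wedge).
ΔPS is the trapezoid between Q = 166 and Q = 190 of height £6: ½ · (190 + 166) · 6 = £1068.

Producer surplus falls by £1068 thousand.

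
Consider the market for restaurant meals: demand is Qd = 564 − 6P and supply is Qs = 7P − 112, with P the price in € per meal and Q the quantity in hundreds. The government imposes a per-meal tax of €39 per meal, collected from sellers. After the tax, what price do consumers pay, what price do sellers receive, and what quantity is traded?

Consumers pay €73; sellers receive €34; quantity = 126.

Before the tax: set 564 − 6P = 7P − 112 → P* = €52, Q* = 252.
With the tax collected from sellers, supply shifts: Qs = 7(P − 39) − 112.
Solving gives Q = 126 with consumers paying €73 and sellers receiving €34 (the €39 wedge).
The less price-elastic side of the market bears the larger share of a per-unit tax.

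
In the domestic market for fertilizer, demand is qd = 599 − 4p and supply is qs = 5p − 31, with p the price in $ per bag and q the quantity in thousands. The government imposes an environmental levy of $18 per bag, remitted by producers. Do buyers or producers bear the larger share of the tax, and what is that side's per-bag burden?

Before the tax: set 599 − 4p = 5p − 31 → p* = $70, q* = 319.
With the tax collected from producers, supply shifts: qs = 5(p − 18) − 31.
Solving gives q = 279 with buyers paying $80 and producers receiving $62 (the $18 wedge).
Per-bag burden: buyers $10, producers $8.
Buyers take the larger share because demand is less price-elastic here (demand slope 4 vs supply slope 5).
The less price-elastic side of the market bears the larger share of a per-unit tax.

Buyers bear the larger share: $10 per bag.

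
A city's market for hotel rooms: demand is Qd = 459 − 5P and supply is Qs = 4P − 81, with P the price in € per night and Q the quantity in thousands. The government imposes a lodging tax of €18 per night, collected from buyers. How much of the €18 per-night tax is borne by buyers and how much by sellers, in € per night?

Before the tax: set 459 − 5P = 4P − 81 → P* = €60, Q* = 159.
With the tax collected from buyers, demand (in seller-price terms) shifts: Qd = 459 − 5(P + 18).
Solving gives Q = 119 with buyers paying €68 and sellers receiving €50 (the €18 wedge).
Burden on buyers: €8; on sellers: €10. (They sum to €18.)

Buyers bear €8 per night; sellers bear €10 per night.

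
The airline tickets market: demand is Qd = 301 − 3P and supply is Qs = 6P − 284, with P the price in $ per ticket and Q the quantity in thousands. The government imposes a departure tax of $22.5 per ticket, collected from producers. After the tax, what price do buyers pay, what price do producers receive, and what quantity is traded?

Buyers pay $80; producers receive $57.5; quantity = 61.

Before the tax: set 301 − 3P = 6P − 284 → P* = $65, Q* = 106.
With the tax collected from producers, supply shifts: Qs = 6(P − 22.5) − 284.
Solving gives Q = 61 with buyers paying $80 and producers receiving $57.5 (the $22.5 wedge).
The less price-elastic side of the market bears the larger share of a per-unit tax.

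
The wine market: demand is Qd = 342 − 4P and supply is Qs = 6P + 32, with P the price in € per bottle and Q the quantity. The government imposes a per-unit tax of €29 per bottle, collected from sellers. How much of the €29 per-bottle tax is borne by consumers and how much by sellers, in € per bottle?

Before the tax: set 342 − 4P = 6P + 32 → P* = €31, Q* = 218.
With the tax collected from sellers, supply shifts: Qs = 6(P − 29) + 32.
New equilibrium: consumers pay €48.4, sellers receive €19.4, Q = 148.4. (Wedge: Pb − Ps = 29.)
Burden on consumers: €17.4; on sellers: €11.6. (They sum to €29.)

Consumers bear €17.4 per bottle; sellers bear €11.6 per bottle.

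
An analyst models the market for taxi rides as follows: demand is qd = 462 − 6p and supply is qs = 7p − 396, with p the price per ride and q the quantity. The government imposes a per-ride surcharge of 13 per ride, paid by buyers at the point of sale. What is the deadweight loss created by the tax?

Deadweight loss = 273.

Without the tax, 462 − 6p = 7p − 396 gives 13p = 858, so p* = 66 and q* = 66.
With the tax collected from buyers, demand (in seller-price terms) shifts: qd = 462 − 6(p + 13).
Solving gives q = 24 with buyers paying 73 and producers receiving 60 (the 13 wedge).
Quantity falls by |ΔQ| = |66 − 24| = 42.
DWL = ½ · t · |ΔQ| = ½ · 13 · 42 = 273.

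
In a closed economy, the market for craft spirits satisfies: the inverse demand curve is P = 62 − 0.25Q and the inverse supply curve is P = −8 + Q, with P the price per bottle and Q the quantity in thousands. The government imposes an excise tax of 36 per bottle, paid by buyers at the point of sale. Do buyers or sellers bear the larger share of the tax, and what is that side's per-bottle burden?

Rewrite in direct form: Qd = 248 − 4P and Qs = P + 8.
Without the tax, 248 − 4P = P + 8 gives 5P = 240, so P* = 48 and Q* = 56.
With the tax collected from buyers, demand (in seller-price terms) shifts: Qd = 248 − 4(P + 36).
New equilibrium: buyers pay 55.2, sellers receive 19.2, Q = 27.2. (Wedge: Pb − Ps = 36.)
Per-bottle burden: buyers 7.2, sellers 28.8.
Sellers take the larger share because supply is less price-elastic here (demand slope 4 vs supply slope 1).
The less price-elastic side of the market bears the larger share of a per-unit tax.

Sellers bear the larger share: 28.8 per bottle.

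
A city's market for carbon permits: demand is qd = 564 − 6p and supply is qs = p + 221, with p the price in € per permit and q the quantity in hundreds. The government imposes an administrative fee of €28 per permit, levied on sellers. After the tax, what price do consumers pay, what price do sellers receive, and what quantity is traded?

Consumers pay €53; sellers receive €25; quantity = 246.

Before the tax: set 564 − 6p = p + 221 → p* = €49, q* = 270.
With the tax collected from sellers, supply shifts: qs = (p − 28) + 221.
New equilibrium: consumers pay €53, sellers receive €25, q = 246. (Wedge: pb − ps = 28.)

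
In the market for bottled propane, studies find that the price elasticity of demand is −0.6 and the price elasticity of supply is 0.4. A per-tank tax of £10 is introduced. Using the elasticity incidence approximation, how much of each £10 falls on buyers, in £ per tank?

Buyers bear ≈ £4 per tank.

Incidence ratio: buyers' share ≈ εs / (εs + |εd|) = 0.4 / (0.4 + 0.6) = 0.4.
So buyers bear ≈ 0.4 × £10 = £4; sellers bear £6.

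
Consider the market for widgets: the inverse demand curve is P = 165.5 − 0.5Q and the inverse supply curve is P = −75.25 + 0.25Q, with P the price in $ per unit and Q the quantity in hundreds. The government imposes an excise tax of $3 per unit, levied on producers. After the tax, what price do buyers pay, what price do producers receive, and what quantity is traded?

Buyers pay $7; producers receive $4; quantity = 317.

Rewrite in direct form: Qd = 331 − 2P and Qs = 4P + 301.
Without the tax, 331 − 2P = 4P + 301 gives 6P = 30, so P* = $5 and Q* = 321.
With the tax collected from producers, supply shifts: Qs = 4(P − 3) + 301.
Solving gives Q = 317 with buyers paying $7 and producers receiving $4 (the $3 wedge).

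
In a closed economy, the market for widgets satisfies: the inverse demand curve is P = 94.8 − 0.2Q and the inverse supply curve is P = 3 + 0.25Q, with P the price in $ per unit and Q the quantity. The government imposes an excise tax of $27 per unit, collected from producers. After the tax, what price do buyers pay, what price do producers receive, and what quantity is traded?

Buyers pay $66; producers receive $39; quantity = 144.

Inverting to Q(P) form: Qd = 474 − 5P; Qs = 4P − 12.
Before the tax: set 474 − 5P = 4P − 12 → P* = $54, Q* = 204.
With the tax collected from producers, supply shifts: Qs = 4(P − 27) − 12.
Solving gives Q = 144 with buyers paying $66 and producers receiving $39 (the $27 wedge).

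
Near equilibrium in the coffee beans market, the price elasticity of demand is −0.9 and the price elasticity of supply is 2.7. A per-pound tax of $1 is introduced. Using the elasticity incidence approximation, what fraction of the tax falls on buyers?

Buyers' share ≈ 0.75.

Incidence ratio: buyers' share ≈ εs / (εs + |εd|) = 2.7 / (2.7 + 0.9) = 0.75.
Supply is the more elastic side, so buyers bear the larger share.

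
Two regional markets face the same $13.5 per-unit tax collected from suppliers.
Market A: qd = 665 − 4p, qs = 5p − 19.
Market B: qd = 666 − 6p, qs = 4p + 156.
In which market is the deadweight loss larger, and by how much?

Market B, by $16.2.

Market A: pre-tax p* = $76, q* = 361; post-tax q = 331; deadweight loss = $202.5.
Market B: pre-tax p* = $51, q* = 360; post-tax q = 327.6; deadweight loss = $218.7.
Difference: $202.5 vs $218.7 → market B is larger by $16.2.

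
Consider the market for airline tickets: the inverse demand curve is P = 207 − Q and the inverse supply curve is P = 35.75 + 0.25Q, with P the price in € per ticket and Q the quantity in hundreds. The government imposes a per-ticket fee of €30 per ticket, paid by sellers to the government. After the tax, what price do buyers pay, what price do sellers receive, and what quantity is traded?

Buyers pay €94; sellers receive €64; quantity = 113.

Rewrite in direct form: Qd = 207 − P and Qs = 4P − 143.
Before the tax: set 207 − P = 4P − 143 → P* = €70, Q* = 137.
With the tax collected from sellers, supply shifts: Qs = 4(P − 30) − 143.
New equilibrium: buyers pay €94, sellers receive €64, Q = 113. (Wedge: Pb − Ps = 30.)
The less price-elastic side of the market bears the larger share of a per-unit tax.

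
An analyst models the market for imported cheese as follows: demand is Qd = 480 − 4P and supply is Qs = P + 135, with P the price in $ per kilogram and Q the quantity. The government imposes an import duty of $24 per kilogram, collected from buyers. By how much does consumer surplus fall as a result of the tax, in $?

Consumer surplus falls by $933.12.

Before the tax: set 480 − 4P = P + 135 → P* = $69, Q* = 204.
With the tax collected from buyers, demand (in seller-price terms) shifts: Qd = 480 − 4(P + 24).
New equilibrium: buyers pay $73.8, producers receive $49.8, Q = 184.8. (Wedge: Pb − Ps = 24.)
ΔCS is the trapezoid between Q = 184.8 and Q = 204 of height $4.8: ½ · (204 + 184.8) · 4.8 = $933.12.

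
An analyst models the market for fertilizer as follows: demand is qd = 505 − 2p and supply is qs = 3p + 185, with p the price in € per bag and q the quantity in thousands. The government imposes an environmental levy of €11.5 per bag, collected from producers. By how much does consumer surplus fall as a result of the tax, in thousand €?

Consumer surplus falls by €2553.69 thousand.

Before the tax: set 505 − 2p = 3p + 185 → p* = €64, q* = 377.
With the tax collected from producers, supply shifts: qs = 3(p − 11.5) + 185.
New equilibrium: consumers pay €70.9, producers receive €59.4, q = 363.2. (Wedge: pb − ps = 11.5.)
ΔCS is the trapezoid between Q = 363.2 and Q = 377 of height €6.9: ½ · (377 + 363.2) · 6.9 = €2553.69.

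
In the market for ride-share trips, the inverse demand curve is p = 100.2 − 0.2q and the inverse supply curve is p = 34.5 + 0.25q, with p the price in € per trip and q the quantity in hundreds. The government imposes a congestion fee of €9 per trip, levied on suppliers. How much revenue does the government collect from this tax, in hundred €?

Inverting to q(p) form: qd = 501 − 5p; qs = 4p − 138.
Before the tax: set 501 − 5p = 4p − 138 → p* = €71, q* = 146.
With the tax collected from suppliers, supply shifts: qs = 4(p − 9) − 138.
New equilibrium: consumers pay €75, suppliers receive €66, q = 126. (Wedge: pb − ps = 9.)
Revenue = t · Q = 9 · 126 = €1134.

Tax revenue = €1134 hundred.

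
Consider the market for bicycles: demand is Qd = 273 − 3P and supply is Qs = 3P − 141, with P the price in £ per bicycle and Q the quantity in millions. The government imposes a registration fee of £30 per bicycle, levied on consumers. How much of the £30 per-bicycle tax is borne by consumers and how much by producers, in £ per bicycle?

Consumers bear £15 per bicycle; producers bear £15 per bicycle.

Before the tax: set 273 − 3P = 3P − 141 → P* = £69, Q* = 66.
With the tax collected from consumers, demand (in seller-price terms) shifts: Qd = 273 − 3(P + 30).
Solving gives Q = 21 with consumers paying £84 and producers receiving £54 (the £30 wedge).
Burden on consumers: £15; on producers: £15. (They sum to £30.)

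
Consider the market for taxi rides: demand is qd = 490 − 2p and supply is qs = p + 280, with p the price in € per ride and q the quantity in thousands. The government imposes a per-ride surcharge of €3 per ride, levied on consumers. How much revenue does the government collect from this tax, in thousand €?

Tax revenue = €1044 thousand.

Before the tax: set 490 − 2p = p + 280 → p* = €70, q* = 350.
With the tax collected from consumers, demand (in seller-price terms) shifts: qd = 490 − 2(p + 3).
Solving gives q = 348 with consumers paying €71 and producers receiving €68 (the €3 wedge).
Revenue = t · Q = 3 · 348 = €1044.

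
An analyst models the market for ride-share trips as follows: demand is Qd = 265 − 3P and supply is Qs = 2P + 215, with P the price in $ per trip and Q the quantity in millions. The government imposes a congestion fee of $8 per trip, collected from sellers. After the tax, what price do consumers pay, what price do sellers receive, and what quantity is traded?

Consumers pay $13.2; sellers receive $5.2; quantity = 225.4.

Without the tax, 265 − 3P = 2P + 215 gives 5P = 50, so P* = $10 and Q* = 235.
With the tax collected from sellers, supply shifts: Qs = 2(P − 8) + 215.
New equilibrium: consumers pay $13.2, sellers receive $5.2, Q = 225.4. (Wedge: Pb − Ps = 8.)
The less price-elastic side of the market bears the larger share of a per-unit tax.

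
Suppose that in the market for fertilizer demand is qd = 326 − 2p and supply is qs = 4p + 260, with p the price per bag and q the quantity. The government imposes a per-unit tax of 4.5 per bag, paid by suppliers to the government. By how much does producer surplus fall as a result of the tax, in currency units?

Before the tax: set 326 − 2p = 4p + 260 → p* = 11, q* = 304.
With the tax collected from suppliers, supply shifts: qs = 4(p − 4.5) + 260.
Solving gives q = 298 with consumers paying 14 and suppliers receiving 9.5 (the 4.5 wedge).
ΔPS is the trapezoid between Q = 298 and Q = 304 of height 1.5: ½ · (304 + 298) · 1.5 = 451.5.

Producer surplus falls by 451.5.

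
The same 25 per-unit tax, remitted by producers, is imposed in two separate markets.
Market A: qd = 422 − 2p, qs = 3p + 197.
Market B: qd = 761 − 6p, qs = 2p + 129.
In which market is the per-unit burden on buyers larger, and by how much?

Market A, by 8.75.

Market A: pre-tax p* = 45, q* = 332; post-tax q = 302; per-unit burden on buyers = 15.
Market B: pre-tax p* = 79, q* = 287; post-tax q = 249.5; per-unit burden on buyers = 6.25.
Difference: 15 vs 6.25 → market A is larger by 8.75.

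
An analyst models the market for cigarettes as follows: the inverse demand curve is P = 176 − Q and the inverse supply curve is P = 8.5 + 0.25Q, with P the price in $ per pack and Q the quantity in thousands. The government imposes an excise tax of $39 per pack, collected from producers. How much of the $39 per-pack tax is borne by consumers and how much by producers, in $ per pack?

Consumers bear $31.2 per pack; producers bear $7.8 per pack.

Rewrite in direct form: Qd = 176 − P and Qs = 4P − 34.
Without the tax, 176 − P = 4P − 34 gives 5P = 210, so P* = $42 and Q* = 134.
With the tax collected from producers, supply shifts: Qs = 4(P − 39) − 34.
New equilibrium: consumers pay $73.2, producers receive $34.2, Q = 102.8. (Wedge: Pb − Ps = 39.)
Burden on consumers: $31.2; on producers: $7.8. (They sum to $39.)
The less price-elastic side of the market bears the larger share of a per-unit tax.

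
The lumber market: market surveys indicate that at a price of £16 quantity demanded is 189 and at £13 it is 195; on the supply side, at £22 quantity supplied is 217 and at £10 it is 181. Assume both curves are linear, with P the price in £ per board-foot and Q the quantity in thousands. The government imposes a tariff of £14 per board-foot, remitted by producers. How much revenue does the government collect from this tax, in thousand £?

Tax revenue = £2466.8 thousand.

Demand slope: (195 − 189)/(13 − 16) = -2, so Qd = 221 − 2P.
Supply slope: (181 − 217)/(10 − 22) = 3, so Qs = 3P + 151.
Without the tax, 221 − 2P = 3P + 151 gives 5P = 70, so P* = £14 and Q* = 193.
With the tax collected from producers, supply shifts: Qs = 3(P − 14) + 151.
Solving gives Q = 176.2 with buyers paying £22.4 and producers receiving £8.4 (the £14 wedge).
Revenue = t · Q = 14 · 176.2 = £2466.8.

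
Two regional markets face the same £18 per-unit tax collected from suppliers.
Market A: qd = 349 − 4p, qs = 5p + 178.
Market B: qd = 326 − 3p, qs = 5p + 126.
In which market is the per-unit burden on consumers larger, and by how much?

Market B, by £1.25.

Market A: pre-tax p* = £19, q* = 273; post-tax q = 233; per-unit burden on consumers = £10.
Market B: pre-tax p* = £25, q* = 251; post-tax q = 217.25; per-unit burden on consumers = £11.25.
Difference: £10 vs £11.25 → market B is larger by £1.25.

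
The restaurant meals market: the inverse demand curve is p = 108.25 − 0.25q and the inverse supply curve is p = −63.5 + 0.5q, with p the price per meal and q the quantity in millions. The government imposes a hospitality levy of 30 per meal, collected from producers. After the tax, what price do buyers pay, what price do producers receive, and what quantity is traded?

Inverting to q(p) form: qd = 433 − 4p; qs = 2p + 127.
Before the tax: set 433 − 4p = 2p + 127 → p* = 51, q* = 229.
With the tax collected from producers, supply shifts: qs = 2(p − 30) + 127.
New equilibrium: buyers pay 61, producers receive 31, q = 189. (Wedge: pb − ps = 30.)
The less price-elastic side of the market bears the larger share of a per-unit tax.

Buyers pay 61; producers receive 31; quantity = 189.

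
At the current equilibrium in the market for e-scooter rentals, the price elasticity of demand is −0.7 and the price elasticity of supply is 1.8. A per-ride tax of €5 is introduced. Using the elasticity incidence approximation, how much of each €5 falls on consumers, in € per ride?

Consumers bear ≈ €3.6 per ride.

Incidence ratio: consumers' share ≈ εs / (εs + |εd|) = 1.8 / (1.8 + 0.7) = 0.72.
So consumers bear ≈ 0.72 × €5 = €3.6; suppliers bear €1.4.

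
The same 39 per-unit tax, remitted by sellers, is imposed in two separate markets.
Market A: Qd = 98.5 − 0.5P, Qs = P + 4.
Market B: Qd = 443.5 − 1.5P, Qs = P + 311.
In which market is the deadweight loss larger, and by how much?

Market B, by 202.8.

Market A: pre-tax P* = 63, Q* = 67; post-tax Q = 54; deadweight loss = 253.5.
Market B: pre-tax P* = 53, Q* = 364; post-tax Q = 340.6; deadweight loss = 456.3.
Difference: 253.5 vs 456.3 → market B is larger by 202.8.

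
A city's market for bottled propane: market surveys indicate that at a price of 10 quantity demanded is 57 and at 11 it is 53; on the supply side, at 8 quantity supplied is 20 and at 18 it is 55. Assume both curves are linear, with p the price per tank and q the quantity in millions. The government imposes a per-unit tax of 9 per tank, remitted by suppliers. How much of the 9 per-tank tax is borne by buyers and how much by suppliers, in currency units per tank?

Buyers bear 4.2 per tank; suppliers bear 4.8 per tank.

Demand slope: (53 − 57)/(11 − 10) = -4, so qd = 97 − 4p.
Supply slope: (55 − 20)/(18 − 8) = 3.5, so qs = 3.5p − 8.
Before the tax: set 97 − 4p = 3.5p − 8 → p* = 14, q* = 41.
With the tax collected from suppliers, supply shifts: qs = 3.5(p − 9) − 8.
New equilibrium: buyers pay 18.2, suppliers receive 9.2, q = 24.2. (Wedge: pb − ps = 9.)
Burden on buyers: 4.2; on suppliers: 4.8. (They sum to 9.)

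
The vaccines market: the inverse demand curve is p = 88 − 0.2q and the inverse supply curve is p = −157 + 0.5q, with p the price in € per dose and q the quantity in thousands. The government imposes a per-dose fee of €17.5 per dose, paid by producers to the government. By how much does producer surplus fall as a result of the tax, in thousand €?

Producer surplus falls by €4218.75 thousand.

Rewrite in direct form: qd = 440 − 5p and qs = 2p + 314.
Without the tax, 440 − 5p = 2p + 314 gives 7p = 126, so p* = €18 and q* = 350.
With the tax collected from producers, supply shifts: qs = 2(p − 17.5) + 314.
New equilibrium: consumers pay €23, producers receive €5.5, q = 325. (Wedge: pb − ps = 17.5.)
ΔPS is the trapezoid between Q = 325 and Q = 350 of height €12.5: ½ · (350 + 325) · 12.5 = €4218.75.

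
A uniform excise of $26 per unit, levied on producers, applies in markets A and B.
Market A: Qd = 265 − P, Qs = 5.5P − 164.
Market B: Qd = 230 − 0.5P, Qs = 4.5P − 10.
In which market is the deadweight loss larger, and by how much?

Market A: pre-tax P* = $66, Q* = 199; post-tax Q = 177; deadweight loss = $286.
Market B: pre-tax P* = $48, Q* = 206; post-tax Q = 194.3; deadweight loss = $152.1.
Difference: $286 vs $152.1 → market A is larger by $133.9.

Market A, by $133.9.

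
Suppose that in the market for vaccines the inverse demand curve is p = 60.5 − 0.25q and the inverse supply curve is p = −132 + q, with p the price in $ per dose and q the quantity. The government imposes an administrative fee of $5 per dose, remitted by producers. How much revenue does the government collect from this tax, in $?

Tax revenue = $750.

Inverting to q(p) form: qd = 242 − 4p; qs = p + 132.
Before the tax: set 242 − 4p = p + 132 → p* = $22, q* = 154.
With the tax collected from producers, supply shifts: qs = (p − 5) + 132.
New equilibrium: buyers pay $23, producers receive $18, q = 150. (Wedge: pb − ps = 5.)
Revenue = t · Q = 5 · 150 = $750.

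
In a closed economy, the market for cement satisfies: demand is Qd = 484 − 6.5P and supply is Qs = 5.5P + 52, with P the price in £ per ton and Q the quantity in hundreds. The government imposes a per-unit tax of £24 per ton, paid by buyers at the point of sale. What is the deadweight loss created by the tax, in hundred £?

Deadweight loss = £858 hundred.

Before the tax: set 484 − 6.5P = 5.5P + 52 → P* = £36, Q* = 250.
With the tax collected from buyers, demand (in seller-price terms) shifts: Qd = 484 − 6.5(P + 24).
New equilibrium: buyers pay £47, suppliers receive £23, Q = 178.5. (Wedge: Pb − Ps = 24.)
Quantity falls by |ΔQ| = |250 − 178.5| = 71.5.
DWL = ½ · t · |ΔQ| = ½ · 24 · 71.5 = £858.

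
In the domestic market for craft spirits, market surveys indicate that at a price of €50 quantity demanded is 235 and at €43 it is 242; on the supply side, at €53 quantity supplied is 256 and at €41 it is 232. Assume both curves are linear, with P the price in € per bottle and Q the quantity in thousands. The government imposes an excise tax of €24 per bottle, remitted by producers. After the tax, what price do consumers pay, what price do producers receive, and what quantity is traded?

Consumers pay €61; producers receive €37; quantity = 224.

Demand slope: (242 − 235)/(43 − 50) = -1, so Qd = 285 − P.
Supply slope: (232 − 256)/(41 − 53) = 2, so Qs = 2P + 150.
Without the tax, 285 − P = 2P + 150 gives 3P = 135, so P* = €45 and Q* = 240.
With the tax collected from producers, supply shifts: Qs = 2(P − 24) + 150.
Solving gives Q = 224 with consumers paying €61 and producers receiving €37 (the €24 wedge).
The less price-elastic side of the market bears the larger share of a per-unit tax.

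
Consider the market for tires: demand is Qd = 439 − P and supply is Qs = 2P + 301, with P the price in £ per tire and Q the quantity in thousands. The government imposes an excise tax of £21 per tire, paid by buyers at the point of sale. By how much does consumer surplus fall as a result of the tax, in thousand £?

Consumer surplus falls by £5404 thousand.

Without the tax, 439 − P = 2P + 301 gives 3P = 138, so P* = £46 and Q* = 393.
With the tax collected from buyers, demand (in seller-price terms) shifts: Qd = 439 − (P + 21).
Solving gives Q = 379 with buyers paying £60 and sellers receiving £39 (the £21 wedge).
ΔCS is the trapezoid between Q = 379 and Q = 393 of height £14: ½ · (393 + 379) · 14 = £5404.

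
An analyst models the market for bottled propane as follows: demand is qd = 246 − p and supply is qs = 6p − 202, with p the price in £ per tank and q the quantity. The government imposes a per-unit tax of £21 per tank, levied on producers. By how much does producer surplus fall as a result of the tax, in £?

Producer surplus falls by £519.

Before the tax: set 246 − p = 6p − 202 → p* = £64, q* = 182.
With the tax collected from producers, supply shifts: qs = 6(p − 21) − 202.
Solving gives q = 164 with consumers paying £82 and producers receiving £61 (the £21 wedge).
ΔPS is the trapezoid between Q = 164 and Q = 182 of height £3: ½ · (182 + 164) · 3 = £519.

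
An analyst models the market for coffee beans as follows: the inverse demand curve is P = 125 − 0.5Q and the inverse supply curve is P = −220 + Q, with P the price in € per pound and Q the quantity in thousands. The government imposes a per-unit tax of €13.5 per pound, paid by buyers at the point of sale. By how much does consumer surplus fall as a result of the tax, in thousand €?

Rewrite in direct form: Qd = 250 − 2P and Qs = P + 220.
Without the tax, 250 − 2P = P + 220 gives 3P = 30, so P* = €10 and Q* = 230.
With the tax collected from buyers, demand (in seller-price terms) shifts: Qd = 250 − 2(P + 13.5).
New equilibrium: buyers pay €14.5, sellers receive €1, Q = 221. (Wedge: Pb − Ps = 13.5.)
ΔCS is the trapezoid between Q = 221 and Q = 230 of height €4.5: ½ · (230 + 221) · 4.5 = €1014.75.

Consumer surplus falls by €1014.75 thousand.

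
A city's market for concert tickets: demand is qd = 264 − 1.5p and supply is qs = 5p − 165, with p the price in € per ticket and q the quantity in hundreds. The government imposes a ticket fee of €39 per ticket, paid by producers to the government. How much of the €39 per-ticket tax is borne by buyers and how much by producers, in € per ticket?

Before the tax: set 264 − 1.5p = 5p − 165 → p* = €66, q* = 165.
With the tax collected from producers, supply shifts: qs = 5(p − 39) − 165.
New equilibrium: buyers pay €96, producers receive €57, q = 120. (Wedge: pb − ps = 39.)
Burden on buyers: €30; on producers: €9. (They sum to €39.)

Buyers bear €30 per ticket; producers bear €9 per ticket.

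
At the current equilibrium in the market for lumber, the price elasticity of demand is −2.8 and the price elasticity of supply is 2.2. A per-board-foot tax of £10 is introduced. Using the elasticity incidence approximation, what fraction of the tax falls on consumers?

Consumers' share ≈ 0.44.

Incidence ratio: consumers' share ≈ εs / (εs + |εd|) = 2.2 / (2.2 + 2.8) = 0.44.
Supply is the less elastic side, so consumers bear the smaller share.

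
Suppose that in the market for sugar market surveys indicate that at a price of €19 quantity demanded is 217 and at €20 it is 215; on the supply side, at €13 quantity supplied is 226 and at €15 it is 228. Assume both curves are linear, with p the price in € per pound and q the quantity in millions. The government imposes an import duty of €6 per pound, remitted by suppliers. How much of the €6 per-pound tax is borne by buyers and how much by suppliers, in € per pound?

Demand slope: (215 − 217)/(20 − 19) = -2, so qd = 255 − 2p.
Supply slope: (228 − 226)/(15 − 13) = 1, so qs = p + 213.
Without the tax, 255 − 2p = p + 213 gives 3p = 42, so p* = €14 and q* = 227.
With the tax collected from suppliers, supply shifts: qs = (p − 6) + 213.
New equilibrium: buyers pay €16, suppliers receive €10, q = 223. (Wedge: pb − ps = 6.)
Burden on buyers: €2; on suppliers: €4. (They sum to €6.)
The less price-elastic side of the market bears the larger share of a per-unit tax.

Buyers bear €2 per pound; suppliers bear €4 per pound.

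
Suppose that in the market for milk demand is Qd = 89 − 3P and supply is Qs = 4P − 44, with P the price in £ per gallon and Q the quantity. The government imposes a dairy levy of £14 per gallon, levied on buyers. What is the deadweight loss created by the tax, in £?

Deadweight loss = £168.

Before the tax: set 89 − 3P = 4P − 44 → P* = £19, Q* = 32.
With the tax collected from buyers, demand (in seller-price terms) shifts: Qd = 89 − 3(P + 14).
Solving gives Q = 8 with buyers paying £27 and producers receiving £13 (the £14 wedge).
Quantity falls by |ΔQ| = |32 − 8| = 24.
DWL = ½ · t · |ΔQ| = ½ · 14 · 24 = £168.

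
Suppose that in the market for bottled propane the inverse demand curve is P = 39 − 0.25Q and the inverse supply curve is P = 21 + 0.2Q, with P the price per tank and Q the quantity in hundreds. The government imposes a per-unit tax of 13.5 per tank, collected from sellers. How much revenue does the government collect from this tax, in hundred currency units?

Rewrite in direct form: Qd = 156 − 4P and Qs = 5P − 105.
Without the tax, 156 − 4P = 5P − 105 gives 9P = 261, so P* = 29 and Q* = 40.
With the tax collected from sellers, supply shifts: Qs = 5(P − 13.5) − 105.
New equilibrium: buyers pay 36.5, sellers receive 23, Q = 10. (Wedge: Pb − Ps = 13.5.)
Revenue = t · Q = 13.5 · 10 = 135.

Tax revenue = 135 hundred.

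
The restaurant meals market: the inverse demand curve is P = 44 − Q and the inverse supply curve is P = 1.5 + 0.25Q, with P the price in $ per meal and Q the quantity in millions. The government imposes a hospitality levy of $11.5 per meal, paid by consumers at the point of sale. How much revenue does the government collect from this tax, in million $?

Rewrite in direct form: Qd = 44 − P and Qs = 4P − 6.
Without the tax, 44 − P = 4P − 6 gives 5P = 50, so P* = $10 and Q* = 34.
With the tax collected from consumers, demand (in seller-price terms) shifts: Qd = 44 − (P + 11.5).
New equilibrium: consumers pay $19.2, producers receive $7.7, Q = 24.8. (Wedge: Pb − Ps = 11.5.)
Revenue = t · Q = 11.5 · 24.8 = $285.2.

Tax revenue = $285.2 million.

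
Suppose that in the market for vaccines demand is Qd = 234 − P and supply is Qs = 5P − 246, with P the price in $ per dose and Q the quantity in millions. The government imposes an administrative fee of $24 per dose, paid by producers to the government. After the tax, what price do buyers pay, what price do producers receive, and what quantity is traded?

Buyers pay $100; producers receive $76; quantity = 134.

Without the tax, 234 − P = 5P − 246 gives 6P = 480, so P* = $80 and Q* = 154.
With the tax collected from producers, supply shifts: Qs = 5(P − 24) − 246.
Solving gives Q = 134 with buyers paying $100 and producers receiving $76 (the $24 wedge).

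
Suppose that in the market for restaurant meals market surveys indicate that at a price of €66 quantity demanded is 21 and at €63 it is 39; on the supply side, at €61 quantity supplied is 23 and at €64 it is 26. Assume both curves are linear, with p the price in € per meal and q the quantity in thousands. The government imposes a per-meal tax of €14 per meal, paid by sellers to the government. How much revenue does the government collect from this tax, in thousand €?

Tax revenue = €210 thousand.

Demand slope: (39 − 21)/(63 − 66) = -6, so qd = 417 − 6p.
Supply slope: (26 − 23)/(64 − 61) = 1, so qs = p − 38.
Before the tax: set 417 − 6p = p − 38 → p* = €65, q* = 27.
With the tax collected from sellers, supply shifts: qs = (p − 14) − 38.
New equilibrium: buyers pay €67, sellers receive €53, q = 15. (Wedge: pb − ps = 14.)
Revenue = t · Q = 14 · 15 = €210.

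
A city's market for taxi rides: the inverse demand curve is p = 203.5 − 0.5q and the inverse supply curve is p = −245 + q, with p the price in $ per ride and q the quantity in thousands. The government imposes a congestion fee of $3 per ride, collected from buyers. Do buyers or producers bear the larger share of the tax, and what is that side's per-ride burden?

Inverting to q(p) form: qd = 407 − 2p; qs = p + 245.
Without the tax, 407 − 2p = p + 245 gives 3p = 162, so p* = $54 and q* = 299.
With the tax collected from buyers, demand (in seller-price terms) shifts: qd = 407 − 2(p + 3).
New equilibrium: buyers pay $55, producers receive $52, q = 297. (Wedge: pb − ps = 3.)
Per-ride burden: buyers $1, producers $2.
Producers take the larger share because supply is less price-elastic here (demand slope 2 vs supply slope 1).
The less price-elastic side of the market bears the larger share of a per-unit tax.

Producers bear the larger share: $2 per ride.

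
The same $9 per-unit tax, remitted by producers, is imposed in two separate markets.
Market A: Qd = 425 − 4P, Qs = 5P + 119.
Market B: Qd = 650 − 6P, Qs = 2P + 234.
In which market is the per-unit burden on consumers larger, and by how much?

Market A, by $2.75.

Market A: pre-tax P* = $34, Q* = 289; post-tax Q = 269; per-unit burden on consumers = $5.
Market B: pre-tax P* = $52, Q* = 338; post-tax Q = 324.5; per-unit burden on consumers = $2.25.
Difference: $5 vs $2.25 → market A is larger by $2.75.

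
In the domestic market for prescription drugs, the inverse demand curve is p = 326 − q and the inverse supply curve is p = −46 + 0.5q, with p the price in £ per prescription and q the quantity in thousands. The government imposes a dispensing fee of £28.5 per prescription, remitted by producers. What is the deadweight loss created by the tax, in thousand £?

Rewrite in direct form: qd = 326 − p and qs = 2p + 92.
Without the tax, 326 − p = 2p + 92 gives 3p = 234, so p* = £78 and q* = 248.
With the tax collected from producers, supply shifts: qs = 2(p − 28.5) + 92.
Solving gives q = 229 with consumers paying £97 and producers receiving £68.5 (the £28.5 wedge).
Quantity falls by |ΔQ| = |248 − 229| = 19.
DWL = ½ · t · |ΔQ| = ½ · 28.5 · 19 = £270.75.

Deadweight loss = £270.75 thousand.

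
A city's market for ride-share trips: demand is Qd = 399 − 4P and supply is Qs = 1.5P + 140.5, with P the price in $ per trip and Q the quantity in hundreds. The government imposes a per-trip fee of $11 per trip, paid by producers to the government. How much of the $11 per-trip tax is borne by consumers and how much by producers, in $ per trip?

Before the tax: set 399 − 4P = 1.5P + 140.5 → P* = $47, Q* = 211.
With the tax collected from producers, supply shifts: Qs = 1.5(P − 11) + 140.5.
Solving gives Q = 199 with consumers paying $50 and producers receiving $39 (the $11 wedge).
Burden on consumers: $3; on producers: $8. (They sum to $11.)
The less price-elastic side of the market bears the larger share of a per-unit tax.

Consumers bear $3 per trip; producers bear $8 per trip.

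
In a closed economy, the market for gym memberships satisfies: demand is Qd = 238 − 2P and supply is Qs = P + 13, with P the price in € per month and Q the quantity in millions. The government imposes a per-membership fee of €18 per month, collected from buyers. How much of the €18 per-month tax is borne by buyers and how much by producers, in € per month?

Buyers bear €6 per month; producers bear €12 per month.

Without the tax, 238 − 2P = P + 13 gives 3P = 225, so P* = €75 and Q* = 88.
With the tax collected from buyers, demand (in seller-price terms) shifts: Qd = 238 − 2(P + 18).
New equilibrium: buyers pay €81, producers receive €63, Q = 76. (Wedge: Pb − Ps = 18.)
Burden on buyers: €6; on producers: €12. (They sum to €18.)
The less price-elastic side of the market bears the larger share of a per-unit tax.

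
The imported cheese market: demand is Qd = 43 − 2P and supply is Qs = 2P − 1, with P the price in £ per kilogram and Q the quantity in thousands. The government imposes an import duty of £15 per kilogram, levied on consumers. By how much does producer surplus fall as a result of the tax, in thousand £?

Before the tax: set 43 − 2P = 2P − 1 → P* = £11, Q* = 21.
With the tax collected from consumers, demand (in seller-price terms) shifts: Qd = 43 − 2(P + 15).
New equilibrium: consumers pay £18.5, suppliers receive £3.5, Q = 6. (Wedge: Pb − Ps = 15.)
ΔPS is the trapezoid between Q = 6 and Q = 21 of height £7.5: ½ · (21 + 6) · 7.5 = £101.25.

Producer surplus falls by £101.25 thousand.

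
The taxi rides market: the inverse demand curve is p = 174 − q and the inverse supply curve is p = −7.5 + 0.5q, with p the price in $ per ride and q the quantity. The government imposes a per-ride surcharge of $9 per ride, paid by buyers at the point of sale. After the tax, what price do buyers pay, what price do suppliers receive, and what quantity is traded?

Rewrite in direct form: qd = 174 − p and qs = 2p + 15.
Without the tax, 174 − p = 2p + 15 gives 3p = 159, so p* = $53 and q* = 121.
With the tax collected from buyers, demand (in seller-price terms) shifts: qd = 174 − (p + 9).
Solving gives q = 115 with buyers paying $59 and suppliers receiving $50 (the $9 wedge).
The less price-elastic side of the market bears the larger share of a per-unit tax.

Buyers pay $59; suppliers receive $50; quantity = 115.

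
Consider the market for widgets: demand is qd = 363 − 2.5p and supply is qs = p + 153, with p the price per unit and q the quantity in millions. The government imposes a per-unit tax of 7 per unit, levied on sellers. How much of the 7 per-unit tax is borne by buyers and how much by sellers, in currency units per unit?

Buyers bear 2 per unit; sellers bear 5 per unit.

Before the tax: set 363 − 2.5p = p + 153 → p* = 60, q* = 213.
With the tax collected from sellers, supply shifts: qs = (p − 7) + 153.
Solving gives q = 208 with buyers paying 62 and sellers receiving 55 (the 7 wedge).
Burden on buyers: 2; on sellers: 5. (They sum to 7.)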